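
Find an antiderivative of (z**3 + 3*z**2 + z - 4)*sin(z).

-z**3*cos(z) + 3*z**2*sin(z) - 3*z**2*cos(z) + 6*z*sin(z) + 5*z*cos(z) - 5*sin(z) + 10*cos(z) + C

Use integration by parts with u = z**3 + 3*z**2 + z - 4, dv = sin(z) dz, so v = -cos(z).
Apply parts 3 times (tabular method): alternate signs, differentiate u down to 0, integrate dv up.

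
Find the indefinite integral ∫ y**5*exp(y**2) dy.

Let u = y², du = 2y dy; rewrite as (1/2)∫ u^2·exp(1u) du.
Now integrate by parts 2 times.

(y**4 - 2*y**2 + 2)*exp(y**2)/2 + C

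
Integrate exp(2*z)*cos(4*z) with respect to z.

Let I denote the integral. Integrate by parts with u = cos(4*z), dv = exp(2*z) dz, so v = exp(2*z)/2: I = exp(2*z)*cos(4*z)/2 + 2·∫ exp(2*z)*sin(4*z) dz.
Apply parts again with u = sin(4*z), dv = exp(2*z) dz: ∫ exp(2*z)*sin(4*z) dz = exp(2*z)*sin(4*z)/2 − 2·I. Substituting back brings back I: I = exp(2*z)*sin(4*z) + exp(2*z)*cos(4*z)/2 − 4·I.
Solving for I: (1 + 4)·I equals the remaining terms, so I = (1/5)·(exp(2*z)*sin(4*z) + exp(2*z)*cos(4*z)/2).

exp(2*z)*sin(4*z)/5 + exp(2*z)*cos(4*z)/10 + C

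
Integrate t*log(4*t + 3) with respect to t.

t**2*log(4*t + 3)/2 - t**2/4 + 3*t/8 - 9*log(4*t + 3)/32 + C

Use integration by parts with u = log(4*t + 3), dv = t dt.
Then du = 4/(4*t + 3) dt and v = t**2/2.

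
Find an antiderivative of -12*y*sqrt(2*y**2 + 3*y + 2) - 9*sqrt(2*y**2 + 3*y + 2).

Let u = 2*y**2 + 3*y + 2, so du = (4*y + 3) dy.
Rewriting, the integral becomes -3·∫ √u du = -3·(2/3)u^(3/2).
Substituting back, u = 2*y**2 + 3*y + 2.

-2*(2*y**2 + 3*y + 2)**(3/2) + C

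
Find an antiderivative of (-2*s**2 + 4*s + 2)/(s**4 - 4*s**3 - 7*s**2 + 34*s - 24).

-log(s - 4)/3 - log(s - 2)/5 + log(s - 1)/3 + log(s + 3)/5 + C

Factor the denominator: (s - 4)*(s - 2)*(s - 1)*(s + 3).
Partial-fraction decomposition: 1/(5*(s + 3)) + 1/(3*(s - 1)) - 1/(5*(s - 2)) - 1/(3*(s - 4)).
Integrate each term: A/(s−a) contributes A·log|s−a|.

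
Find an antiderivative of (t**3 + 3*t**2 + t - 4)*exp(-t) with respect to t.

(-t**3 - 6*t**2 - 13*t - 9)*exp(-t) + C

Use integration by parts with u = t**3 + 3*t**2 + t - 4, dv = exp(-t) dt, so v = -exp(-t).
Apply parts 3 times (tabular method): alternate signs, differentiate u down to 0, integrate dv up.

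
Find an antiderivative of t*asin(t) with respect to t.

Use integration by parts with u = arcsin(t), dv = t dt.
Then du = 1/sqrt(-t**2 + 1) dt.

t**2*asin(t)/2 + t*sqrt(-t**2 + 1)/4 - asin(t)/4 + C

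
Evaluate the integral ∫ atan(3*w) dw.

Use integration by parts with u = arctan(3*w), dv = dw.
Then du = 3/(9*w**2 + 1) dw.

w*atan(3*w) - log(9*w**2 + 1)/6 + C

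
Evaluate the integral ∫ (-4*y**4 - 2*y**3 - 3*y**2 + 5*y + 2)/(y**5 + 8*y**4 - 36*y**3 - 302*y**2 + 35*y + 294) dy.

Factor the denominator: (y - 6)*(y - 1)*(y + 1)*(y + 7)**2.
Partial-fraction decomposition: -294461/(97344*(y + 7)) + 4549/(312*(y + 7)**2) - 1/(63*(y + 1)) + 1/(320*(y - 1)) - 5692/(5915*(y - 6)).
Integrate each term; A/(y−a) gives A·log|y−a|; A/(y−a)² gives −A/(y−a).

-5692*log(y - 6)/5915 + log(y - 1)/320 - log(y + 1)/63 - 294461*log(y + 7)/97344 - 4549/(312*y + 2184) + C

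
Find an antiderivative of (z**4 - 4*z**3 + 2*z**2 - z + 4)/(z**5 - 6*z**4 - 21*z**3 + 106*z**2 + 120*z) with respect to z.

log(z)/30 + 251*log(z - 6)/210 - 29*log(z - 5)/45 - 2*log(z + 1)/21 + 23*log(z + 4)/45 + C

Factor the denominator: z*(z - 6)*(z - 5)*(z + 1)*(z + 4).
Partial-fraction decomposition: 23/(45*(z + 4)) - 2/(21*(z + 1)) - 29/(45*(z - 5)) + 251/(210*(z - 6)) + 1/(30*z).
Integrate each term: A/(z−a) contributes A·log|z−a|.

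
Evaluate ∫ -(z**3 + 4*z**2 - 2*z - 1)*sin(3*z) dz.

z**3*cos(3*z)/3 - z**2*sin(3*z)/3 + 4*z**2*cos(3*z)/3 - 8*z*sin(3*z)/9 - 8*z*cos(3*z)/9 + 8*sin(3*z)/27 - 17*cos(3*z)/27 + C

Use integration by parts with u = z**3 + 4*z**2 - 2*z - 1, dv = -sin(3*z) dz, so v = cos(3*z)/3.
Apply parts 3 times (tabular method): alternate signs, differentiate u down to 0, integrate dv up.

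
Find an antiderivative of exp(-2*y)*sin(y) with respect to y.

-2*exp(-2*y)*sin(y)/5 - exp(-2*y)*cos(y)/5 + C

Let I denote the integral. Integrate by parts with u = sin(y), dv = exp(-2*y) dy, so v = -exp(-2*y)/2: I = -exp(-2*y)*sin(y)/2 + (1/2)·∫ exp(-2*y)*cos(y) dy.
Apply parts again with u = cos(y), dv = exp(-2*y) dy: ∫ exp(-2*y)*cos(y) dy = -exp(-2*y)*cos(y)/2 − (1/2)·I. Substituting back brings back I: I = -exp(-2*y)*sin(y)/2 - exp(-2*y)*cos(y)/4 − (1/4)·I.
Solving for I: (1 + 1/4)·I equals the remaining terms, so I = (4/5)·(-exp(-2*y)*sin(y)/2 - exp(-2*y)*cos(y)/4).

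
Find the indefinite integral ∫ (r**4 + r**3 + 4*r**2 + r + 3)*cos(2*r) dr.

r**4*sin(2*r)/2 + r**3*sin(2*r)/2 + r**3*cos(2*r) + r**2*sin(2*r)/2 + 3*r**2*cos(2*r)/4 - r*sin(2*r)/4 + r*cos(2*r)/2 + 5*sin(2*r)/4 - cos(2*r)/8 + C

Use integration by parts with u = r**4 + r**3 + 4*r**2 + r + 3, dv = cos(2*r) dr, so v = sin(2*r)/2.
Apply parts 4 times (tabular method): alternate signs, differentiate u down to 0, integrate dv up.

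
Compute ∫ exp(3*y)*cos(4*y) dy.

4*exp(3*y)*sin(4*y)/25 + 3*exp(3*y)*cos(4*y)/25 + C

Let I denote the integral. Integrate by parts with u = cos(4*y), dv = exp(3*y) dy, so v = exp(3*y)/3: I = exp(3*y)*cos(4*y)/3 + (4/3)·∫ exp(3*y)*sin(4*y) dy.
Apply parts again with u = sin(4*y), dv = exp(3*y) dy: ∫ exp(3*y)*sin(4*y) dy = exp(3*y)*sin(4*y)/3 − (4/3)·I. Substituting back brings back I: I = 4*exp(3*y)*sin(4*y)/9 + exp(3*y)*cos(4*y)/3 − (16/9)·I.
Solving for I: (1 + 16/9)·I equals the remaining terms, so I = (9/25)·(4*exp(3*y)*sin(4*y)/9 + exp(3*y)*cos(4*y)/3).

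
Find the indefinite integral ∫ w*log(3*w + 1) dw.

Use integration by parts with u = log(3*w + 1), dv = w dw.
Then du = 3/(3*w + 1) dw and v = w**2/2.

w**2*log(3*w + 1)/2 - w**2/4 + w/6 - log(3*w + 1)/18 + C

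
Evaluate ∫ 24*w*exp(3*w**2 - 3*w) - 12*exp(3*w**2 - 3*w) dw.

4*exp(3*w**2 - 3*w) + C

Let u = 3*w**2 - 3*w, so du = (6*w - 3) dw.
Rewriting, the integral becomes 4·∫ e^u du = 4·e^u.
Substituting back, u = 3*w**2 - 3*w.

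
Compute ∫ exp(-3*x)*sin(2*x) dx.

Let I denote the integral. Integrate by parts with u = sin(2*x), dv = exp(-3*x) dx, so v = -exp(-3*x)/3: I = -exp(-3*x)*sin(2*x)/3 + (2/3)·∫ exp(-3*x)*cos(2*x) dx.
Apply parts again with u = cos(2*x), dv = exp(-3*x) dx: ∫ exp(-3*x)*cos(2*x) dx = -exp(-3*x)*cos(2*x)/3 − (2/3)·I. Substituting back brings back I: I = -exp(-3*x)*sin(2*x)/3 - 2*exp(-3*x)*cos(2*x)/9 − (4/9)·I.
Solving for I: (1 + 4/9)·I equals the remaining terms, so I = (9/13)·(-exp(-3*x)*sin(2*x)/3 - 2*exp(-3*x)*cos(2*x)/9).

-3*exp(-3*x)*sin(2*x)/13 - 2*exp(-3*x)*cos(2*x)/13 + C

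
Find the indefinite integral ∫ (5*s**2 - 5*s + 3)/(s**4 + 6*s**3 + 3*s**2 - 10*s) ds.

Factor the denominator: s*(s - 1)*(s + 2)*(s + 5).
Partial-fraction decomposition: -17/(10*(s + 5)) + 11/(6*(s + 2)) + 1/(6*(s - 1)) - 3/(10*s).
Integrate each term: A/(s−a) contributes A·log|s−a|.

-3*log(s)/10 + log(s - 1)/6 + 11*log(s + 2)/6 - 17*log(s + 5)/10 + C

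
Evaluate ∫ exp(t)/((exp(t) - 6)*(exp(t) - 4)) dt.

log(exp(t) - 6)/2 - log(exp(t) - 4)/2 + C

Let u = e^t, du = e^t dt.
The integral becomes ∫ du/((u-4)(u-6)); decompose into partial fractions.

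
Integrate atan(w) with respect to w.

w*atan(w) - log(w**2 + 1)/2 + C

Use integration by parts with u = arctan(w), dv = dw.
Then du = 1/(w**2 + 1) dw.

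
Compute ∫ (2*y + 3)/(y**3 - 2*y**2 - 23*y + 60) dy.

Factor the denominator: (y - 4)*(y - 3)*(y + 5).
Partial-fraction decomposition: -7/(72*(y + 5)) - 9/(8*(y - 3)) + 11/(9*(y - 4)).
Integrate each term: A/(y−a) contributes A·log|y−a|.

11*log(y - 4)/9 - 9*log(y - 3)/8 - 7*log(y + 5)/72 + C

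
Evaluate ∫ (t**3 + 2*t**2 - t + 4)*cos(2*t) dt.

t**3*sin(2*t)/2 + t**2*sin(2*t) + 3*t**2*cos(2*t)/4 - 5*t*sin(2*t)/4 + t*cos(2*t) + 3*sin(2*t)/2 - 5*cos(2*t)/8 + C

Use integration by parts with u = t**3 + 2*t**2 - t + 4, dv = cos(2*t) dt, so v = sin(2*t)/2.
Apply parts 3 times (tabular method): alternate signs, differentiate u down to 0, integrate dv up.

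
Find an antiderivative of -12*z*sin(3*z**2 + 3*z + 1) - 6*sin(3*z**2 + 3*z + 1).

2*cos(3*z**2 + 3*z + 1) + C

Let u = 3*z**2 + 3*z + 1, so du = (6*z + 3) dz.
Rewriting, the integral becomes -2·∫ sin(u) du = -2·-cos(u).
Substituting back, u = 3*z**2 + 3*z + 1.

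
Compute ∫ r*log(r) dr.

r**2*log(r)/2 - r**2/4 + C

Use integration by parts with u = log(r), dv = r dr.
Then du = 1/r dr and v = r**2/2.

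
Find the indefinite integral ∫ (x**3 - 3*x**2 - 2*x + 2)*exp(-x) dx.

(-x**3 + 2*x)*exp(-x) + C

Use integration by parts with u = x**3 - 3*x**2 - 2*x + 2, dv = exp(-x) dx, so v = -exp(-x).
Apply parts 3 times (tabular method): alternate signs, differentiate u down to 0, integrate dv up.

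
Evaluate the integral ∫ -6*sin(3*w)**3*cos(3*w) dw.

Let u = sin(3*w), so du = (3*cos(3*w)) dw.
Rewriting, the integral becomes -2·∫ u^3 du = -2·u^4/4.
Substituting back, u = sin(3*w).

-sin(3*w)**4/2 + C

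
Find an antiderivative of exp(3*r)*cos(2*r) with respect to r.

Let I denote the integral. Integrate by parts with u = cos(2*r), dv = exp(3*r) dr, so v = exp(3*r)/3: I = exp(3*r)*cos(2*r)/3 + (2/3)·∫ exp(3*r)*sin(2*r) dr.
Apply parts again with u = sin(2*r), dv = exp(3*r) dr: ∫ exp(3*r)*sin(2*r) dr = exp(3*r)*sin(2*r)/3 − (2/3)·I. Substituting back brings back I: I = 2*exp(3*r)*sin(2*r)/9 + exp(3*r)*cos(2*r)/3 − (4/9)·I.
Solving for I: (1 + 4/9)·I equals the remaining terms, so I = (9/13)·(2*exp(3*r)*sin(2*r)/9 + exp(3*r)*cos(2*r)/3).

2*exp(3*r)*sin(2*r)/13 + 3*exp(3*r)*cos(2*r)/13 + C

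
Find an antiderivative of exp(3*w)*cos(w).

exp(3*w)*sin(w)/10 + 3*exp(3*w)*cos(w)/10 + C

Let I denote the integral. Integrate by parts with u = cos(w), dv = exp(3*w) dw, so v = exp(3*w)/3: I = exp(3*w)*cos(w)/3 + (1/3)·∫ exp(3*w)*sin(w) dw.
Apply parts again with u = sin(w), dv = exp(3*w) dw: ∫ exp(3*w)*sin(w) dw = exp(3*w)*sin(w)/3 − (1/3)·I. Substituting back brings back I: I = exp(3*w)*sin(w)/9 + exp(3*w)*cos(w)/3 − (1/9)·I.
Solving for I: (1 + 1/9)·I equals the remaining terms, so I = (9/10)·(exp(3*w)*sin(w)/9 + exp(3*w)*cos(w)/3).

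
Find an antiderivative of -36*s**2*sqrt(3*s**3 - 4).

Let u = 3*s**3 - 4, so du = (9*s**2) ds.
Rewriting, the integral becomes -4·∫ √u du = -4·(2/3)u^(3/2).
Substituting back, u = 3*s**3 - 4.

-8*(3*s**3 - 4)**(3/2)/3 + C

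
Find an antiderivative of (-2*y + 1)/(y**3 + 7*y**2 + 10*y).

Factor the denominator: y*(y + 2)*(y + 5).
Partial-fraction decomposition: 11/(15*(y + 5)) - 5/(6*(y + 2)) + 1/(10*y).
Integrate each term: A/(y−a) contributes A·log|y−a|.

log(y)/10 - 5*log(y + 2)/6 + 11*log(y + 5)/15 + C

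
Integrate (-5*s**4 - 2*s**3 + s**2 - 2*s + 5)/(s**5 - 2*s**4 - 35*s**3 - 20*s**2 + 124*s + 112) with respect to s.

-4217*log(s - 7)/1320 + 91*log(s - 2)/360 + 5*log(s + 1)/72 + 17*log(s + 2)/24 - 1123*log(s + 4)/396 + C

Factor the denominator: (s - 7)*(s - 2)*(s + 1)*(s + 2)*(s + 4).
Partial-fraction decomposition: -1123/(396*(s + 4)) + 17/(24*(s + 2)) + 5/(72*(s + 1)) + 91/(360*(s - 2)) - 4217/(1320*(s - 7)).
Integrate each term: A/(s−a) contributes A·log|s−a|.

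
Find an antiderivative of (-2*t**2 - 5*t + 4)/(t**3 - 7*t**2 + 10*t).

Factor the denominator: t*(t - 5)*(t - 2).
Partial-fraction decomposition: 7/(3*(t - 2)) - 71/(15*(t - 5)) + 2/(5*t).
Integrate each term: A/(t−a) contributes A·log|t−a|.

2*log(t)/5 - 71*log(t - 5)/15 + 7*log(t - 2)/3 + C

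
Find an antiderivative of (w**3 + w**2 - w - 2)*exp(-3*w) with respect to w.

(-9*w**3 - 18*w**2 - 3*w + 17)*exp(-3*w)/27 + C

Use integration by parts with u = w**3 + w**2 - w - 2, dv = exp(-3*w) dw, so v = -exp(-3*w)/3.
Apply parts 3 times (tabular method): alternate signs, differentiate u down to 0, integrate dv up.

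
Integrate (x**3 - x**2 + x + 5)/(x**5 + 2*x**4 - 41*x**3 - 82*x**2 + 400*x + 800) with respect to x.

Factor the denominator: (x - 5)*(x - 4)*(x + 2)*(x + 4)*(x + 5).
Partial-fraction decomposition: -5/(9*(x + 5)) + 79/(144*(x + 4)) - 1/(28*(x + 2)) - 19/(144*(x - 4)) + 11/(63*(x - 5)).
Integrate each term: A/(x−a) contributes A·log|x−a|.

11*log(x - 5)/63 - 19*log(x - 4)/144 - log(x + 2)/28 + 79*log(x + 4)/144 - 5*log(x + 5)/9 + C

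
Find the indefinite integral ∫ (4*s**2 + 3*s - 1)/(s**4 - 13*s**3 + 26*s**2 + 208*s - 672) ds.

72*log(s - 7)/11 - 161*log(s - 6)/20 + 25*log(s - 4)/16 - 51*log(s + 4)/880 + C

Factor the denominator: (s - 7)*(s - 6)*(s - 4)*(s + 4).
Partial-fraction decomposition: -51/(880*(s + 4)) + 25/(16*(s - 4)) - 161/(20*(s - 6)) + 72/(11*(s - 7)).
Integrate each term: A/(s−a) contributes A·log|s−a|.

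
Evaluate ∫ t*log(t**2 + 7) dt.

Let u = t**2 + 7, so du = (2*t) dt.
The integral becomes (1/2)·∫ log(u) du; integrate by parts with u′=log(u), dv′=du.

t**2*log(t**2 + 7)/2 - t**2/2 + 7*log(t**2 + 7)/2 + C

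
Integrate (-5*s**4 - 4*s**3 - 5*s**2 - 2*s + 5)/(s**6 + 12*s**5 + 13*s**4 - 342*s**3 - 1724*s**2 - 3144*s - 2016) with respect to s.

-7531*log(s - 6)/74880 - 8917*log(s + 2)/3200 + 331*log(s + 3)/36 - 1091*log(s + 4)/120 + 10859*log(s + 7)/3900 - 59/(80*s + 160) + C

Factor the denominator: (s - 6)*(s + 2)**2*(s + 3)*(s + 4)*(s + 7).
Partial-fraction decomposition: 10859/(3900*(s + 7)) - 1091/(120*(s + 4)) + 331/(36*(s + 3)) - 8917/(3200*(s + 2)) + 59/(80*(s + 2)**2) - 7531/(74880*(s - 6)).
Integrate each term; A/(s−a) gives A·log|s−a|; A/(s−a)² gives −A/(s−a).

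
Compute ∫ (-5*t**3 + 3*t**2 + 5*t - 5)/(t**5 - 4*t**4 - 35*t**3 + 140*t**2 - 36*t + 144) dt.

-947*log(t - 6)/888 + 257*log(t - 4)/340 + 1153*log(t + 6)/4440 + 16*log(t**2 + 1)/629 - 42*atan(t)/629 + C

Factor the denominator: (t - 6)*(t - 4)*(t + 6)*(t**2 + 1).
Partial-fraction decomposition: 2*(16*t - 21)/(629*(t**2 + 1)) + 1153/(4440*(t + 6)) + 257/(340*(t - 4)) - 947/(888*(t - 6)).
Integrate each term; A/(t−a) gives A·log|t−a|; the (Bt+D)/(t²+p²) term gives a log and an atan.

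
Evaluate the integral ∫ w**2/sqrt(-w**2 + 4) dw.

Substitute w = 2·sin(θ), so dw = 2·cos(θ) dθ and the radical becomes sqrt(-w**2 + 4) = 2·cos(θ) by the Pythagorean identity.
Integrate the resulting trig expression in θ, then back-substitute θ = asin(w/2), sin(θ) = w/2, cos(θ) = sqrt(-w**2 + 4)/2 (absorbing any constant into C).

-w*sqrt(-w**2 + 4)/2 + 2*asin(w/2) + C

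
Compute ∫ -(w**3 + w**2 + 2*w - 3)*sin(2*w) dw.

Use integration by parts with u = w**3 + w**2 + 2*w - 3, dv = -sin(2*w) dw, so v = cos(2*w)/2.
Apply parts 3 times (tabular method): alternate signs, differentiate u down to 0, integrate dv up.

w**3*cos(2*w)/2 - 3*w**2*sin(2*w)/4 + w**2*cos(2*w)/2 - w*sin(2*w)/2 + w*cos(2*w)/4 - sin(2*w)/8 - 7*cos(2*w)/4 + C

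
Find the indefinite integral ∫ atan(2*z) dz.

Use integration by parts with u = arctan(2*z), dv = dz.
Then du = 2/(4*z**2 + 1) dz.

z*atan(2*z) - log(4*z**2 + 1)/4 + C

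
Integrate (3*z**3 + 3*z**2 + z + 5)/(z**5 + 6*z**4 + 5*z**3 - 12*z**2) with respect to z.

Factor the denominator: z**2*(z - 1)*(z + 3)*(z + 4).
Partial-fraction decomposition: -143/(80*(z + 4)) + 13/(9*(z + 3)) + 3/(5*(z - 1)) - 37/(144*z) - 5/(12*z**2).
Integrate each term; A/(z−a) gives A·log|z−a|; A/(z−a)² gives −A/(z−a).

-37*log(z)/144 + 3*log(z - 1)/5 + 13*log(z + 3)/9 - 143*log(z + 4)/80 + 5/(12*z) + C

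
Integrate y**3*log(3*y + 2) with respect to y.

y**4*log(3*y + 2)/4 - y**4/16 + y**3/18 - y**2/18 + 2*y/27 - 4*log(3*y + 2)/81 + C

Use integration by parts with u = log(3*y + 2), dv = y**3 dy.
Then du = 3/(3*y + 2) dy and v = y**4/4.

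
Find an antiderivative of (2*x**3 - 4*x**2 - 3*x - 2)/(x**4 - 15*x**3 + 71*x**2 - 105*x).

2*log(x)/105 + 467*log(x - 7)/56 - 133*log(x - 5)/20 + 7*log(x - 3)/24 + C

Factor the denominator: x*(x - 7)*(x - 5)*(x - 3).
Partial-fraction decomposition: 7/(24*(x - 3)) - 133/(20*(x - 5)) + 467/(56*(x - 7)) + 2/(105*x).
Integrate each term: A/(x−a) contributes A·log|x−a|.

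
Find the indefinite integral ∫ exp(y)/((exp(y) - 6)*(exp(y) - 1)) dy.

Let u = e^y, du = e^y dy.
The integral becomes ∫ du/((u-6)(u-1)); decompose into partial fractions.

log(exp(y) - 6)/5 - log(exp(y) - 1)/5 + C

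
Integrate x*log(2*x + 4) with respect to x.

Use integration by parts with u = log(2*x + 4), dv = x dx.
Then du = 2/(2*x + 4) dx and v = x**2/2.

x**2*log(2*x + 4)/2 - x**2/4 + x - 2*log(x + 2) + C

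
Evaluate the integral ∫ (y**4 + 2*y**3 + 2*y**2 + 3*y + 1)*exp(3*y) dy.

Use integration by parts with u = y**4 + 2*y**3 + 2*y**2 + 3*y + 1, dv = exp(3*y) dy, so v = exp(3*y)/3.
Apply parts 4 times (tabular method): alternate signs, differentiate u down to 0, integrate dv up.

(27*y**4 + 18*y**3 + 36*y**2 + 57*y + 8)*exp(3*y)/81 + C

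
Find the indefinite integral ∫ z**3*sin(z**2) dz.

-z**2*cos(z**2)/2 + sin(z**2)/2 + C

Let u = z², du = 2z dz; rewrite as (1/2)∫ u^1·sin(1u) du.
Now integrate by parts 1 time.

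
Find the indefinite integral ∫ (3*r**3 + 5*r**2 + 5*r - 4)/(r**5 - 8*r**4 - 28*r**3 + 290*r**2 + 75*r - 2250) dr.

854*log(r - 6)/99 - 27351*log(r - 5)/3200 + 55*log(r + 3)/1152 - 279*log(r + 5)/2200 + 521/(80*r - 400) + C

Factor the denominator: (r - 6)*(r - 5)**2*(r + 3)*(r + 5).
Partial-fraction decomposition: -279/(2200*(r + 5)) + 55/(1152*(r + 3)) - 27351/(3200*(r - 5)) - 521/(80*(r - 5)**2) + 854/(99*(r - 6)).
Integrate each term; A/(r−a) gives A·log|r−a|; A/(r−a)² gives −A/(r−a).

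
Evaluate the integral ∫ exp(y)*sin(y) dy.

Let I denote the integral. Integrate by parts with u = sin(y), dv = exp(y) dy, so v = exp(y): I = exp(y)*sin(y) − ∫ exp(y)*cos(y) dy.
Apply parts again with u = cos(y), dv = exp(y) dy: ∫ exp(y)*cos(y) dy = exp(y)*cos(y) + I. Substituting back brings back I: I = exp(y)*sin(y) - exp(y)*cos(y) − I.
Solving for I: (1 + 1)·I equals the remaining terms, so I = (1/2)·(exp(y)*sin(y) - exp(y)*cos(y)).

exp(y)*sin(y)/2 - exp(y)*cos(y)/2 + C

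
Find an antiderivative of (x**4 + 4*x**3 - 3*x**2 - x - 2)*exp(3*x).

Use integration by parts with u = x**4 + 4*x**3 - 3*x**2 - x - 2, dv = exp(3*x) dx, so v = exp(3*x)/3.
Apply parts 4 times (tabular method): alternate signs, differentiate u down to 0, integrate dv up.

(27*x**4 + 72*x**3 - 153*x**2 + 75*x - 79)*exp(3*x)/81 + C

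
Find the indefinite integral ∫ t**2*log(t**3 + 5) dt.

Let u = t**3 + 5, so du = (3*t**2) dt.
The integral becomes (1/3)·∫ log(u) du; integrate by parts with u′=log(u), dv′=du.

t**3*log(t**3 + 5)/3 - t**3/3 + 5*log(t**3 + 5)/3 + C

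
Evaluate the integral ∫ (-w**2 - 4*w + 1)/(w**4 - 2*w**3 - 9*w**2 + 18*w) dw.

log(w)/18 - 10*log(w - 3)/9 + 11*log(w - 2)/10 - 2*log(w + 3)/45 + C

Factor the denominator: w*(w - 3)*(w - 2)*(w + 3).
Partial-fraction decomposition: -2/(45*(w + 3)) + 11/(10*(w - 2)) - 10/(9*(w - 3)) + 1/(18*w).
Integrate each term: A/(w−a) contributes A·log|w−a|.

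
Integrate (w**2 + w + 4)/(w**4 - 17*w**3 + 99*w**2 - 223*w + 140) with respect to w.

Factor the denominator: (w - 7)*(w - 5)*(w - 4)*(w - 1).
Partial-fraction decomposition: -1/(12*(w - 1)) + 8/(3*(w - 4)) - 17/(4*(w - 5)) + 5/(3*(w - 7)).
Integrate each term: A/(w−a) contributes A·log|w−a|.

5*log(w - 7)/3 - 17*log(w - 5)/4 + 8*log(w - 4)/3 - log(w - 1)/12 + C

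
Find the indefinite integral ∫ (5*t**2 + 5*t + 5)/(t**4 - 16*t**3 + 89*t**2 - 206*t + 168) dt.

19*log(t - 7)/4 - 35*log(t - 4)/2 + 65*log(t - 3)/4 - 7*log(t - 2)/2 + C

Factor the denominator: (t - 7)*(t - 4)*(t - 3)*(t - 2).
Partial-fraction decomposition: -7/(2*(t - 2)) + 65/(4*(t - 3)) - 35/(2*(t - 4)) + 19/(4*(t - 7)).
Integrate each term: A/(t−a) contributes A·log|t−a|.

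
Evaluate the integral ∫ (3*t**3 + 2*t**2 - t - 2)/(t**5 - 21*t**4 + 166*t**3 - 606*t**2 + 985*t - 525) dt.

559*log(t - 7)/48 - 279*log(t - 5)/32 - 47*log(t - 3)/16 + log(t - 1)/96 + 209/(8*t - 40) + C

Factor the denominator: (t - 7)*(t - 5)**2*(t - 3)*(t - 1).
Partial-fraction decomposition: 1/(96*(t - 1)) - 47/(16*(t - 3)) - 279/(32*(t - 5)) - 209/(8*(t - 5)**2) + 559/(48*(t - 7)).
Integrate each term; A/(t−a) gives A·log|t−a|; A/(t−a)² gives −A/(t−a).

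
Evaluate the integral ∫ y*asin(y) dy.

Use integration by parts with u = arcsin(y), dv = y dy.
Then du = 1/sqrt(-y**2 + 1) dy.

y**2*asin(y)/2 + y*sqrt(-y**2 + 1)/4 - asin(y)/4 + C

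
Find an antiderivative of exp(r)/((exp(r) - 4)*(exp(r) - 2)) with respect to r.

Let u = e^r, du = e^r dr.
The integral becomes ∫ du/((u-4)(u-2)); decompose into partial fractions.

log(exp(r) - 4)/2 - log(exp(r) - 2)/2 + C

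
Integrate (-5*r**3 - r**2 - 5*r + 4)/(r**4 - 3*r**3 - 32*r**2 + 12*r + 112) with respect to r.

-359*log(r - 7)/99 + 5*log(r - 2)/12 + 25*log(r + 2)/36 - 82*log(r + 4)/33 + C

Factor the denominator: (r - 7)*(r - 2)*(r + 2)*(r + 4).
Partial-fraction decomposition: -82/(33*(r + 4)) + 25/(36*(r + 2)) + 5/(12*(r - 2)) - 359/(99*(r - 7)).
Integrate each term: A/(r−a) contributes A·log|r−a|.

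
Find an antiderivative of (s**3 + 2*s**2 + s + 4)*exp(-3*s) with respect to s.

Use integration by parts with u = s**3 + 2*s**2 + s + 4, dv = exp(-3*s) ds, so v = -exp(-3*s)/3.
Apply parts 3 times (tabular method): alternate signs, differentiate u down to 0, integrate dv up.

(-s**3 - 3*s**2 - 3*s - 5)*exp(-3*s)/3 + C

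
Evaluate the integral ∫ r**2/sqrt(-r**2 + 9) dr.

Substitute r = 3·sin(θ), so dr = 3·cos(θ) dθ and the radical becomes sqrt(-r**2 + 9) = 3·cos(θ) by the Pythagorean identity.
Integrate the resulting trig expression in θ, then back-substitute θ = asin(r/3), sin(θ) = r/3, cos(θ) = sqrt(-r**2 + 9)/3 (absorbing any constant into C).

-r*sqrt(-r**2 + 9)/2 + 9*asin(r/3)/2 + C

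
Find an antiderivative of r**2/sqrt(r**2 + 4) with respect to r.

Substitute r = 2·tan(θ), so dr = 2·sec(θ)^2 dθ and the radical becomes sqrt(r**2 + 4) = 2·sec(θ) by the Pythagorean identity.
Integrate the resulting trig expression in θ, then back-substitute tan(θ) = r/2, sec(θ) = sqrt(r**2 + 4)/2 (absorbing any constant into C).

r*sqrt(r**2 + 4)/2 - 2*log(r + sqrt(r**2 + 4)) + C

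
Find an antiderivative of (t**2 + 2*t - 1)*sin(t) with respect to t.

Use integration by parts with u = t**2 + 2*t - 1, dv = sin(t) dt, so v = -cos(t).
Apply parts 2 times (tabular method): alternate signs, differentiate u down to 0, integrate dv up.

-t**2*cos(t) + 2*t*sin(t) - 2*t*cos(t) + 2*sin(t) + 3*cos(t) + C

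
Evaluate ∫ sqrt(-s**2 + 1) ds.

Substitute s = sin(θ), so ds = cos(θ) dθ and the radical becomes sqrt(-s**2 + 1) = cos(θ) by the Pythagorean identity.
Integrate the resulting trig expression in θ, then back-substitute θ = asin(s), sin(θ) = s, cos(θ) = sqrt(-s**2 + 1) (absorbing any constant into C).

s*sqrt(-s**2 + 1)/2 + asin(s)/2 + C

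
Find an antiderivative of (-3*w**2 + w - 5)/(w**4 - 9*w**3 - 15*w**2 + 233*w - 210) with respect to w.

Factor the denominator: (w - 7)*(w - 6)*(w - 1)*(w + 5).
Partial-fraction decomposition: 85/(792*(w + 5)) - 7/(180*(w - 1)) + 107/(55*(w - 6)) - 145/(72*(w - 7)).
Integrate each term: A/(w−a) contributes A·log|w−a|.

-145*log(w - 7)/72 + 107*log(w - 6)/55 - 7*log(w - 1)/180 + 85*log(w + 5)/792 + C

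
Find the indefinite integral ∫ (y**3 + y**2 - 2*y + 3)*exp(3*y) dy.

Use integration by parts with u = y**3 + y**2 - 2*y + 3, dv = exp(3*y) dy, so v = exp(3*y)/3.
Apply parts 3 times (tabular method): alternate signs, differentiate u down to 0, integrate dv up.

(3*y**3 - 6*y + 11)*exp(3*y)/9 + C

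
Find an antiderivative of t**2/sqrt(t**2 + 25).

Substitute t = 5·tan(θ), so dt = 5·sec(θ)^2 dθ and the radical becomes sqrt(t**2 + 25) = 5·sec(θ) by the Pythagorean identity.
Integrate the resulting trig expression in θ, then back-substitute tan(θ) = t/5, sec(θ) = sqrt(t**2 + 25)/5 (absorbing any constant into C).

t*sqrt(t**2 + 25)/2 - 25*log(t + sqrt(t**2 + 25))/2 + C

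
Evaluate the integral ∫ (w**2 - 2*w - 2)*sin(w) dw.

Use integration by parts with u = w**2 - 2*w - 2, dv = sin(w) dw, so v = -cos(w).
Apply parts 2 times (tabular method): alternate signs, differentiate u down to 0, integrate dv up.

-w**2*cos(w) + 2*w*sin(w) + 2*w*cos(w) - 2*sin(w) + 4*cos(w) + C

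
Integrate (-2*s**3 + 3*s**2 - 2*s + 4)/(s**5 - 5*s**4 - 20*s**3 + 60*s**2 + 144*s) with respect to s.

log(s)/36 - 83*log(s - 6)/216 + log(s - 4)/4 - 3*log(s + 2)/8 + 13*log(s + 3)/27 + C

Factor the denominator: s*(s - 6)*(s - 4)*(s + 2)*(s + 3).
Partial-fraction decomposition: 13/(27*(s + 3)) - 3/(8*(s + 2)) + 1/(4*(s - 4)) - 83/(216*(s - 6)) + 1/(36*s).
Integrate each term: A/(s−a) contributes A·log|s−a|.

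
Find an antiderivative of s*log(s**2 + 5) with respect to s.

Let u = s**2 + 5, so du = (2*s) ds.
The integral becomes (1/2)·∫ log(u) du; integrate by parts with u′=log(u), dv′=du.

s**2*log(s**2 + 5)/2 - s**2/2 + 5*log(s**2 + 5)/2 + C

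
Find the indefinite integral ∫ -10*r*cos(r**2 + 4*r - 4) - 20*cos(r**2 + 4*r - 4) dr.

-5*sin(r**2 + 4*r - 4) + C

Let u = r**2 + 4*r - 4, so du = (2*r + 4) dr.
Rewriting, the integral becomes -5·∫ cos(u) du = -5·sin(u).
Substituting back, u = r**2 + 4*r - 4.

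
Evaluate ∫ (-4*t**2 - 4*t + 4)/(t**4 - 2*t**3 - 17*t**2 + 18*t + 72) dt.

Factor the denominator: (t - 4)*(t - 3)*(t + 2)*(t + 3).
Partial-fraction decomposition: 10/(21*(t + 3)) - 2/(15*(t + 2)) + 22/(15*(t - 3)) - 38/(21*(t - 4)).
Integrate each term: A/(t−a) contributes A·log|t−a|.

-38*log(t - 4)/21 + 22*log(t - 3)/15 - 2*log(t + 2)/15 + 10*log(t + 3)/21 + C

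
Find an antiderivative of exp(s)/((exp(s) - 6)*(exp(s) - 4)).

Let u = e^s, du = e^s ds.
The integral becomes ∫ du/((u-6)(u-4)); decompose into partial fractions.

log(exp(s) - 6)/2 - log(exp(s) - 4)/2 + C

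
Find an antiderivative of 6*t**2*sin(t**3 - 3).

Let u = t**3 - 3, so du = (3*t**2) dt.
Rewriting, the integral becomes 2·∫ sin(u) du = 2·-cos(u).
Substituting back, u = t**3 - 3.

-2*cos(t**3 - 3) + C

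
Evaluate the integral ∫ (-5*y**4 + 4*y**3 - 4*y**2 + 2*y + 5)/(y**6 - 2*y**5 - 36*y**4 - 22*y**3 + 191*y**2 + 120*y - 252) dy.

-1081*log(y - 7)/2700 + 11*log(y - 2)/100 + log(y - 1)/144 + 127*log(y + 2)/108 - 357*log(y + 3)/400 + 11/(4*y + 12) + C

Factor the denominator: (y - 7)*(y - 2)*(y - 1)*(y + 2)*(y + 3)**2.
Partial-fraction decomposition: -357/(400*(y + 3)) - 11/(4*(y + 3)**2) + 127/(108*(y + 2)) + 1/(144*(y - 1)) + 11/(100*(y - 2)) - 1081/(2700*(y - 7)).
Integrate each term; A/(y−a) gives A·log|y−a|; A/(y−a)² gives −A/(y−a).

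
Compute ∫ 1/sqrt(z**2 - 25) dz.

log(z + sqrt(z**2 - 25)) + C

Substitute z = 5·sec(θ), so dz = 5·sec(θ)*tan(θ) dθ and the radical becomes sqrt(z**2 - 25) = 5·tan(θ) by the Pythagorean identity.
Integrate the resulting trig expression in θ, then back-substitute sec(θ) = z/5, tan(θ) = sqrt(z**2 - 25)/5 (absorbing any constant into C).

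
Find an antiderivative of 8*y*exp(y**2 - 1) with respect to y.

Let u = y**2 - 1, so du = (2*y) dy.
Rewriting, the integral becomes 4·∫ e^u du = 4·e^u.
Substituting back, u = y**2 - 1.

4*exp(y**2 - 1) + C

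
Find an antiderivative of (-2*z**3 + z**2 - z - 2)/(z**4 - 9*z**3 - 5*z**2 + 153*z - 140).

Factor the denominator: (z - 7)*(z - 5)*(z - 1)*(z + 4).
Partial-fraction decomposition: -146/(495*(z + 4)) - 1/(30*(z - 1)) + 29/(9*(z - 5)) - 323/(66*(z - 7)).
Integrate each term: A/(z−a) contributes A·log|z−a|.

-323*log(z - 7)/66 + 29*log(z - 5)/9 - log(z - 1)/30 - 146*log(z + 4)/495 + C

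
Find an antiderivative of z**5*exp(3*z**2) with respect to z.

Let u = z², du = 2z dz; rewrite as (1/2)∫ u^2·exp(3u) du.
Now integrate by parts 2 times.

(9*z**4 - 6*z**2 + 2)*exp(3*z**2)/54 + C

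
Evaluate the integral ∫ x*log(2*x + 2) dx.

x**2*log(2*x + 2)/2 - x**2/4 + x/2 - log(x + 1)/2 + C

Use integration by parts with u = log(2*x + 2), dv = x dx.
Then du = 2/(2*x + 2) dx and v = x**2/2.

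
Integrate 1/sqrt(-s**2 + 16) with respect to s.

asin(s/4) + C

Substitute s = 4·sin(θ), so ds = 4·cos(θ) dθ and the radical becomes sqrt(-s**2 + 16) = 4·cos(θ) by the Pythagorean identity.
Integrate the resulting trig expression in θ, then back-substitute θ = asin(s/4), sin(θ) = s/4, cos(θ) = sqrt(-s**2 + 16)/4 (absorbing any constant into C).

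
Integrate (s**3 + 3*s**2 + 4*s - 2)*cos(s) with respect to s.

Use integration by parts with u = s**3 + 3*s**2 + 4*s - 2, dv = cos(s) ds, so v = sin(s).
Apply parts 3 times (tabular method): alternate signs, differentiate u down to 0, integrate dv up.

s**3*sin(s) + 3*s**2*sin(s) + 3*s**2*cos(s) - 2*s*sin(s) + 6*s*cos(s) - 8*sin(s) - 2*cos(s) + C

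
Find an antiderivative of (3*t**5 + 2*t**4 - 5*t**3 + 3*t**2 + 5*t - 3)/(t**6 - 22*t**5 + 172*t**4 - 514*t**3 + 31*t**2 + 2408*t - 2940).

Factor the denominator: (t - 7)**2*(t - 5)*(t - 3)*(t - 2)*(t + 2).
Partial-fraction decomposition: 5/(2268*(t + 2)) + 107/(300*(t - 2)) - 159/(32*(t - 3)) + 10097/(168*(t - 5)) - 3401437/(64800*(t - 7)) + 53687/(360*(t - 7)**2).
Integrate each term; A/(t−a) gives A·log|t−a|; A/(t−a)² gives −A/(t−a).

-3401437*log(t - 7)/64800 + 10097*log(t - 5)/168 - 159*log(t - 3)/32 + 107*log(t - 2)/300 + 5*log(t + 2)/2268 - 53687/(360*t - 2520) + C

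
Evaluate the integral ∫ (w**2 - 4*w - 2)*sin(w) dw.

-w**2*cos(w) + 2*w*sin(w) + 4*w*cos(w) - 4*sin(w) + 4*cos(w) + C

Use integration by parts with u = w**2 - 4*w - 2, dv = sin(w) dw, so v = -cos(w).
Apply parts 2 times (tabular method): alternate signs, differentiate u down to 0, integrate dv up.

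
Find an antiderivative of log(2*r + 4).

Use integration by parts with u = log(2*r + 4), dv = dr.
Then du = 2/(2*r + 4) dr and v = r.

r*log(2*r + 4) - r + 2*log(r + 2) + C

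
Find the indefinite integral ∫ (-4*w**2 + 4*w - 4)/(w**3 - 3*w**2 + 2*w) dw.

-2*log(w) - 6*log(w - 2) + 4*log(w - 1) + C

Factor the denominator: w*(w - 2)*(w - 1).
Partial-fraction decomposition: 4/(w - 1) - 6/(w - 2) - 2/w.
Integrate each term: A/(w−a) contributes A·log|w−a|.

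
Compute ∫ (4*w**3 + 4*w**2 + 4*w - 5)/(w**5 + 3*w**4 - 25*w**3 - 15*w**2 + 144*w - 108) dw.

Factor the denominator: (w - 3)*(w - 2)*(w - 1)*(w + 3)*(w + 6).
Partial-fraction decomposition: -107/(216*(w + 6)) + 89/(360*(w + 3)) + 1/(8*(w - 1)) - 51/(40*(w - 2)) + 151/(108*(w - 3)).
Integrate each term: A/(w−a) contributes A·log|w−a|.

151*log(w - 3)/108 - 51*log(w - 2)/40 + log(w - 1)/8 + 89*log(w + 3)/360 - 107*log(w + 6)/216 + C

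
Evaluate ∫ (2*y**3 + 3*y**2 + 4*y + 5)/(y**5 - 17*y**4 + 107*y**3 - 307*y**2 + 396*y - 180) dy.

569*log(y - 6)/60 - 175*log(y - 5)/12 + 49*log(y - 3)/6 - 41*log(y - 2)/12 + 7*log(y - 1)/20 + C

Factor the denominator: (y - 6)*(y - 5)*(y - 3)*(y - 2)*(y - 1).
Partial-fraction decomposition: 7/(20*(y - 1)) - 41/(12*(y - 2)) + 49/(6*(y - 3)) - 175/(12*(y - 5)) + 569/(60*(y - 6)).
Integrate each term: A/(y−a) contributes A·log|y−a|.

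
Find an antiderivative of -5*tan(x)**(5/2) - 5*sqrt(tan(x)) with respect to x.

Let u = tan(x), so du = (tan(x)**2 + 1) dx.
Rewriting, the integral becomes -5·∫ √u du = -5·(2/3)u^(3/2).
Substituting back, u = tan(x).

-10*tan(x)**(3/2)/3 + C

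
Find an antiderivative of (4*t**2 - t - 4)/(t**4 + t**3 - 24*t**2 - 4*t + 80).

Factor the denominator: (t - 4)*(t - 2)*(t + 2)*(t + 5).
Partial-fraction decomposition: -101/(189*(t + 5)) + 7/(36*(t + 2)) - 5/(28*(t - 2)) + 14/(27*(t - 4)).
Integrate each term: A/(t−a) contributes A·log|t−a|.

14*log(t - 4)/27 - 5*log(t - 2)/28 + 7*log(t + 2)/36 - 101*log(t + 5)/189 + C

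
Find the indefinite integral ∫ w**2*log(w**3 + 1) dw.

w**3*log(w**3 + 1)/3 - w**3/3 + log(w**3 + 1)/3 + C

Let u = w**3 + 1, so du = (3*w**2) dw.
The integral becomes (1/3)·∫ log(u) du; integrate by parts with u′=log(u), dv′=du.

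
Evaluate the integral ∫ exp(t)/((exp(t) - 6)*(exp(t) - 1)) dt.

log(exp(t) - 6)/5 - log(exp(t) - 1)/5 + C

Let u = e^t, du = e^t dt.
The integral becomes ∫ du/((u-1)(u-6)); decompose into partial fractions.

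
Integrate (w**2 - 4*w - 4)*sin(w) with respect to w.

-w**2*cos(w) + 2*w*sin(w) + 4*w*cos(w) - 4*sin(w) + 6*cos(w) + C

Use integration by parts with u = w**2 - 4*w - 4, dv = sin(w) dw, so v = -cos(w).
Apply parts 2 times (tabular method): alternate signs, differentiate u down to 0, integrate dv up.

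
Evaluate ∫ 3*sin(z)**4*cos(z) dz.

Let u = sin(z), so du = (cos(z)) dz.
Rewriting, the integral becomes 3·∫ u^4 du = 3·u^5/5.
Substituting back, u = sin(z).

3*sin(z)**5/5 + C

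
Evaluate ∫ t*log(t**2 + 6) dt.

Let u = t**2 + 6, so du = (2*t) dt.
The integral becomes (1/2)·∫ log(u) du; integrate by parts with u′=log(u), dv′=du.

t**2*log(t**2 + 6)/2 - t**2/2 + 3*log(t**2 + 6) + C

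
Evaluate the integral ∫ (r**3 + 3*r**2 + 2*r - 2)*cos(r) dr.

r**3*sin(r) + 3*r**2*sin(r) + 3*r**2*cos(r) - 4*r*sin(r) + 6*r*cos(r) - 8*sin(r) - 4*cos(r) + C

Use integration by parts with u = r**3 + 3*r**2 + 2*r - 2, dv = cos(r) dr, so v = sin(r).
Apply parts 3 times (tabular method): alternate signs, differentiate u down to 0, integrate dv up.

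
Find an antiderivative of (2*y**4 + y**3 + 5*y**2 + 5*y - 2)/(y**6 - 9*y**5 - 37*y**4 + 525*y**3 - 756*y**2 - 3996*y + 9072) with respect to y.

-10615*log(y - 6)/6318 + 337*log(y - 4)/154 - 247*log(y - 3)/540 + 163*log(y + 3)/13608 - 359*log(y + 7)/5720 - 116/(27*y - 162) + C

Factor the denominator: (y - 6)**2*(y - 4)*(y - 3)*(y + 3)*(y + 7).
Partial-fraction decomposition: -359/(5720*(y + 7)) + 163/(13608*(y + 3)) - 247/(540*(y - 3)) + 337/(154*(y - 4)) - 10615/(6318*(y - 6)) + 116/(27*(y - 6)**2).
Integrate each term; A/(y−a) gives A·log|y−a|; A/(y−a)² gives −A/(y−a).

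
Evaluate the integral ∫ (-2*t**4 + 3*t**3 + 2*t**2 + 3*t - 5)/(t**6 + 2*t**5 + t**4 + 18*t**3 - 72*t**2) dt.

Factor the denominator: t**2*(t - 2)*(t + 4)*(t**2 + 9).
Partial-fraction decomposition: -(778*t + 2713)/(2925*(t**2 + 9)) + 689/(2400*(t + 4)) + 1/(312*(t - 2)) - 7/(288*t) + 5/(72*t**2).
Integrate each term; A/(t−a) gives A·log|t−a|; the (Bt+D)/(t²+p²) term gives a log and an atan.

-7*log(t)/288 + log(t - 2)/312 + 689*log(t + 4)/2400 - 389*log(t**2 + 9)/2925 - 2713*atan(t/3)/8775 - 5/(72*t) + C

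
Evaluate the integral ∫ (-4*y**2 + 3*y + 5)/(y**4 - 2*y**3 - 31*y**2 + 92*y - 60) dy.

-20*log(y - 5)/33 + 5*log(y - 2)/24 + log(y - 1)/7 + 157*log(y + 6)/616 + C

Factor the denominator: (y - 5)*(y - 2)*(y - 1)*(y + 6).
Partial-fraction decomposition: 157/(616*(y + 6)) + 1/(7*(y - 1)) + 5/(24*(y - 2)) - 20/(33*(y - 5)).
Integrate each term: A/(y−a) contributes A·log|y−a|.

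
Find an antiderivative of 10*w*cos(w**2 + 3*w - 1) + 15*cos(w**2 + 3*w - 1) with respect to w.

5*sin(w**2 + 3*w - 1) + C

Let u = w**2 + 3*w - 1, so du = (2*w + 3) dw.
Rewriting, the integral becomes 5·∫ cos(u) du = 5·sin(u).
Substituting back, u = w**2 + 3*w - 1.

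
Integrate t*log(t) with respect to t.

Use integration by parts with u = log(t), dv = t dt.
Then du = 1/t dt and v = t**2/2.

t**2*log(t)/2 - t**2/4 + C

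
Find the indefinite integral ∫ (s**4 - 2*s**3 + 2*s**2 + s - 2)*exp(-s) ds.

(-s**4 - 2*s**3 - 8*s**2 - 17*s - 15)*exp(-s) + C

Use integration by parts with u = s**4 - 2*s**3 + 2*s**2 + s - 2, dv = exp(-s) ds, so v = -exp(-s).
Apply parts 4 times (tabular method): alternate signs, differentiate u down to 0, integrate dv up.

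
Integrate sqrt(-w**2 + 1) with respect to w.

w*sqrt(-w**2 + 1)/2 + asin(w)/2 + C

Substitute w = sin(θ), so dw = cos(θ) dθ and the radical becomes sqrt(-w**2 + 1) = cos(θ) by the Pythagorean identity.
Integrate the resulting trig expression in θ, then back-substitute θ = asin(w), sin(θ) = w, cos(θ) = sqrt(-w**2 + 1) (absorbing any constant into C).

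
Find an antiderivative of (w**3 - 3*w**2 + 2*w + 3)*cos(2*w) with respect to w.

Use integration by parts with u = w**3 - 3*w**2 + 2*w + 3, dv = cos(2*w) dw, so v = sin(2*w)/2.
Apply parts 3 times (tabular method): alternate signs, differentiate u down to 0, integrate dv up.

w**3*sin(2*w)/2 - 3*w**2*sin(2*w)/2 + 3*w**2*cos(2*w)/4 + w*sin(2*w)/4 - 3*w*cos(2*w)/2 + 9*sin(2*w)/4 + cos(2*w)/8 + C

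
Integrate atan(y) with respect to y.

Use integration by parts with u = arctan(y), dv = dy.
Then du = 1/(y**2 + 1) dy.

y*atan(y) - log(y**2 + 1)/2 + C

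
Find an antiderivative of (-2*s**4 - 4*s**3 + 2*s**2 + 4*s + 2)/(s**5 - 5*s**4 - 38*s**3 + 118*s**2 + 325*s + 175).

Factor the denominator: (s - 7)*(s - 5)*(s + 1)**2*(s + 5).
Partial-fraction decomposition: -359/(960*(s + 5)) - 47/(2304*(s + 1)) + 1/(96*(s + 1)**2) + 839/(360*(s - 5)) - 3023/(768*(s - 7)).
Integrate each term; A/(s−a) gives A·log|s−a|; A/(s−a)² gives −A/(s−a).

-3023*log(s - 7)/768 + 839*log(s - 5)/360 - 47*log(s + 1)/2304 - 359*log(s + 5)/960 - 1/(96*s + 96) + C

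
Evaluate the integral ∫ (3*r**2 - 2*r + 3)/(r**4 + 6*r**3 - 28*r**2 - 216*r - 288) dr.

33*log(r - 6)/320 - 19*log(r + 2)/64 + 59*log(r + 4)/40 - 41*log(r + 6)/32 + C

Factor the denominator: (r - 6)*(r + 2)*(r + 4)*(r + 6).
Partial-fraction decomposition: -41/(32*(r + 6)) + 59/(40*(r + 4)) - 19/(64*(r + 2)) + 33/(320*(r - 6)).
Integrate each term: A/(r−a) contributes A·log|r−a|.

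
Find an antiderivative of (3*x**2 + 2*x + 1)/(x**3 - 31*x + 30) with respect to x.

Factor the denominator: (x - 5)*(x - 1)*(x + 6).
Partial-fraction decomposition: 97/(77*(x + 6)) - 3/(14*(x - 1)) + 43/(22*(x - 5)).
Integrate each term: A/(x−a) contributes A·log|x−a|.

43*log(x - 5)/22 - 3*log(x - 1)/14 + 97*log(x + 6)/77 + C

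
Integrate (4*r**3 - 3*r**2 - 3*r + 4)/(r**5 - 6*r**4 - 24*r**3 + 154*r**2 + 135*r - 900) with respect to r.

Factor the denominator: (r - 5)**2*(r - 3)*(r + 3)*(r + 4).
Partial-fraction decomposition: -32/(63*(r + 4)) + 61/(192*(r + 3)) + 19/(42*(r - 3)) - 151/(576*(r - 5)) + 23/(8*(r - 5)**2).
Integrate each term; A/(r−a) gives A·log|r−a|; A/(r−a)² gives −A/(r−a).

-151*log(r - 5)/576 + 19*log(r - 3)/42 + 61*log(r + 3)/192 - 32*log(r + 4)/63 - 23/(8*r - 40) + C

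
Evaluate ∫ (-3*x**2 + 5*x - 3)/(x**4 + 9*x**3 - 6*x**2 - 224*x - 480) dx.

-53*log(x - 5)/891 - 1019*log(x + 4)/324 + 141*log(x + 6)/44 - 71/(18*x + 72) + C

Factor the denominator: (x - 5)*(x + 4)**2*(x + 6).
Partial-fraction decomposition: 141/(44*(x + 6)) - 1019/(324*(x + 4)) + 71/(18*(x + 4)**2) - 53/(891*(x - 5)).
Integrate each term; A/(x−a) gives A·log|x−a|; A/(x−a)² gives −A/(x−a).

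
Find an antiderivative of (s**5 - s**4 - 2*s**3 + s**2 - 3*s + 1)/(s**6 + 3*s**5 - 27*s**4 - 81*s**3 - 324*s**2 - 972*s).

-log(s)/972 + 6067*log(s - 6)/29160 - 251*log(s + 3)/1458 + 1717*log(s + 6)/1944 + 199*log(s**2 + 9)/4860 - 377*atan(s/3)/2430 + C

Factor the denominator: s*(s - 6)*(s + 3)*(s + 6)*(s**2 + 9).
Partial-fraction decomposition: (199*s - 1131)/(2430*(s**2 + 9)) + 1717/(1944*(s + 6)) - 251/(1458*(s + 3)) + 6067/(29160*(s - 6)) - 1/(972*s).
Integrate each term; A/(s−a) gives A·log|s−a|; the (Bs+D)/(s²+p²) term gives a log and an atan.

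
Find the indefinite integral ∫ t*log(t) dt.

Use integration by parts with u = log(t), dv = t dt.
Then du = 1/t dt and v = t**2/2.

t**2*log(t)/2 - t**2/4 + C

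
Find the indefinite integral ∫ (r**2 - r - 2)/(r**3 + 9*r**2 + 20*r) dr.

-log(r)/10 - 9*log(r + 4)/2 + 28*log(r + 5)/5 + C

Factor the denominator: r*(r + 4)*(r + 5).
Partial-fraction decomposition: 28/(5*(r + 5)) - 9/(2*(r + 4)) - 1/(10*r).
Integrate each term: A/(r−a) contributes A·log|r−a|.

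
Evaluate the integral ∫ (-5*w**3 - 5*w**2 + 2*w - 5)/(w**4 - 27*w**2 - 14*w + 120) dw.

-745*log(w - 5)/216 + 61*log(w - 2)/90 + 79*log(w + 3)/40 - 227*log(w + 4)/54 + C

Factor the denominator: (w - 5)*(w - 2)*(w + 3)*(w + 4).
Partial-fraction decomposition: -227/(54*(w + 4)) + 79/(40*(w + 3)) + 61/(90*(w - 2)) - 745/(216*(w - 5)).
Integrate each term: A/(w−a) contributes A·log|w−a|.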